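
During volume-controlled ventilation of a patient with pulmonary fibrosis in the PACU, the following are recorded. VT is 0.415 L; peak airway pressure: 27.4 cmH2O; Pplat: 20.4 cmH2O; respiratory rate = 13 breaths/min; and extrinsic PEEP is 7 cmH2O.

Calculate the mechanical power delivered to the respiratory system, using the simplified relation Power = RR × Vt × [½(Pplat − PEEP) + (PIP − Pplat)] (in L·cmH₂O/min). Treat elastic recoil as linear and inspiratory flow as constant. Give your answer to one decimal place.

73.9

Per-breath work = Vt × [½(Pplat−PEEP) + (PIP−Pplat)] = 0.415 × [0.5×13.4 + 7.0] = 0.415 × 13.7 = 5.686 L·cmH2O.
Power = 13 × 5.686 = 73.918 L·cmH2O/min.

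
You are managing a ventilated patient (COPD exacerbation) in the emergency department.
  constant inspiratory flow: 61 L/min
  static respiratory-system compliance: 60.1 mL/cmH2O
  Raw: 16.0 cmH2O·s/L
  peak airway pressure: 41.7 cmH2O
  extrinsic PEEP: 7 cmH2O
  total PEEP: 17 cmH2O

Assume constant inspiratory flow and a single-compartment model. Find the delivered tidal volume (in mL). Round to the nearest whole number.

Flow: 61 L/min ÷ 60 = 1.0167 L/s.
Total PEEP = 17 cmH2O (set 7 + intrinsic 10); this is the baseline alveolar pressure.
Equation of motion (constant flow): PIP = Vt/C + R·V̇ + PEEP.
Vt/C = PIP − R·V̇ − PEEP = 41.7 − 16.267 − 17 = 8.433 cmH2O.
Vt = C × 8.433 = 60.1 × 8.433 = 506.82 mL.

507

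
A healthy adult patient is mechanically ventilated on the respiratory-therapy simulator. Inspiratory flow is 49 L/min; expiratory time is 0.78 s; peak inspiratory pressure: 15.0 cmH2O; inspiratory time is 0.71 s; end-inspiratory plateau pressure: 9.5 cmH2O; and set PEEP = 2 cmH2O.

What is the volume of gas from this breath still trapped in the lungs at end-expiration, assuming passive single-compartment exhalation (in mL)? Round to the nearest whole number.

Flow: 49 L/min ÷ 60 = 0.8167 L/s.
Vt = flow × Ti = 0.8167 L/s × 0.71 s × 1000 mL/L = 579.86 mL.
R = (PIP − Pplat)/V̇ = (15.0 − 9.5) / 0.8167 = 5.5/0.8167 = 6.734 cmH2O·s/L.
C = Vt/(Pplat − PEEP) = 579.86 / (9.5 − 2) = 579.86/7.5 = 77.315 mL/cmH2O.
τ = R × C = 6.734 × 0.07732 L/cmH2O = 0.5207 s.
Fraction remaining = e^(−Te/τ) = e^(−0.78/0.5207) = 0.2236.
Trapped volume = 579.86 × 0.2236 = 129.66 mL.

130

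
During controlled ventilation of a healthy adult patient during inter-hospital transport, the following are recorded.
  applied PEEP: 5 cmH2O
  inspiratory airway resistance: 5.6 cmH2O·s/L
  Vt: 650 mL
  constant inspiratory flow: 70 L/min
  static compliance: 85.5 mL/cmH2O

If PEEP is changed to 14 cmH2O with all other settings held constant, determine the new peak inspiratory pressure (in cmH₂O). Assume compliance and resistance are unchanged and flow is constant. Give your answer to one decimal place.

28.1

Flow: 70 L/min ÷ 60 = 1.1667 L/s.
PIP = Vt/C + R·V̇ + PEEP (constant-flow equation of motion).
Only the baseline term changes: ΔPIP = ΔPEEP = 14 − 5 = 9.0 cmH2O.
Original PIP = 650/85.5 + 5.6×1.1667 + 5 = 19.136 cmH2O; new PIP = 19.136 + (9.0) = 28.136 cmH2O.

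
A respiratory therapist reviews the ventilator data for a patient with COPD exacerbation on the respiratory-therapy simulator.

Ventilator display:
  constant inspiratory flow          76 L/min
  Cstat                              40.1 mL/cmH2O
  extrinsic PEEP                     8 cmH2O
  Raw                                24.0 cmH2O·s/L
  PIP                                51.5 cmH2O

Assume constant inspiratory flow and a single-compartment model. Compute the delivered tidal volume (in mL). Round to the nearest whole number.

525

Flow: 76 L/min ÷ 60 = 1.2667 L/s.
Equation of motion (constant flow): PIP = Vt/C + R·V̇ + PEEP.
Vt/C = PIP − R·V̇ − PEEP = 51.5 − 30.401 − 8 = 13.099 cmH2O.
Vt = C × 13.099 = 40.1 × 13.099 = 525.27 mL.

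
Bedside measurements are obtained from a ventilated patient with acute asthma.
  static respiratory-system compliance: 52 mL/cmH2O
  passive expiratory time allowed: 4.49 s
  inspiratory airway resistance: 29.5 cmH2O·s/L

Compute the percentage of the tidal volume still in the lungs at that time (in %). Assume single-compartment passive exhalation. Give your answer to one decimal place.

τ = R × C = 29.5 × 52 mL/cmH2O = 29.5 × 0.052 L/cmH2O = 1.534 s.
Passive exhalation: V(t)/V₀ = e^(−t/τ) = e^(−4.49/1.534) = 0.05356.
Fraction remaining = 0.05356 → 5.356%.

5.4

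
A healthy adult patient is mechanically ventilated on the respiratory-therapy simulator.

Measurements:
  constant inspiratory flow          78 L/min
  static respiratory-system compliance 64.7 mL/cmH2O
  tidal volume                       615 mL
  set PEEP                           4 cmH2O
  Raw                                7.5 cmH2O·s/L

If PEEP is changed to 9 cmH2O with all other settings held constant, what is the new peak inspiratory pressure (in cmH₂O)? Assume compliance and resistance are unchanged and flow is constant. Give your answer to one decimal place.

28.3

Flow: 78 L/min ÷ 60 = 1.3 L/s.
PIP = Vt/C + R·V̇ + PEEP (constant-flow equation of motion).
Only the baseline term changes: ΔPIP = ΔPEEP = 9 − 4 = 5.0 cmH2O.
Original PIP = 615/64.7 + 7.5×1.3 + 4 = 23.255 cmH2O; new PIP = 23.255 + (5.0) = 28.255 cmH2O.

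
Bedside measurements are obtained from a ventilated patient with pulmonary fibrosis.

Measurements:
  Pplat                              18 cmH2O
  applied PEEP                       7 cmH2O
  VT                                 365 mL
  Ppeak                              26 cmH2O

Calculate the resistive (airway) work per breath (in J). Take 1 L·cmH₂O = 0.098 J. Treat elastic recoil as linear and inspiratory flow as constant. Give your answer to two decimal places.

0.29

With constant inspiratory flow the resistive pressure is constant at PIP − Pplat = 26 − 18 = 8.0 cmH2O, so resistive work = 8.0 × 0.365 = 2.92 L·cmH2O.
× 0.098 J/(L·cmH2O) → 0.2862 J.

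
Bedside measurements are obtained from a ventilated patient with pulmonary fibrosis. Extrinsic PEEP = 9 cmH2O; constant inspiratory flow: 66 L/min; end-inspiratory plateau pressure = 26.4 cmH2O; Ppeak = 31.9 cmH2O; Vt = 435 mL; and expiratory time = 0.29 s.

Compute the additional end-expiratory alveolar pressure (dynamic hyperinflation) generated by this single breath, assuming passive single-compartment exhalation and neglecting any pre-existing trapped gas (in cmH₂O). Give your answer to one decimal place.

1.7

Flow: 66 L/min ÷ 60 = 1.1 L/s.
R = (PIP − Pplat)/V̇ = (31.9 − 26.4) / 1.1 = 5.5/1.1 = 5.0 cmH2O·s/L.
C = Vt/(Pplat − PEEP) = 435.0 / (26.4 − 9) = 435.0/17.4 = 25.0 mL/cmH2O.
τ = R × C = 5.0 × 0.025 L/cmH2O = 0.125 s.
Fraction remaining = e^(−Te/τ) = e^(−0.29/0.125) = 0.09827; trapped volume = 435.0 × 0.09827 = 42.747 mL.
Additional alveolar pressure from trapping ≈ V_trapped / C = 42.747 / 25.0 = 1.71 cmH2O.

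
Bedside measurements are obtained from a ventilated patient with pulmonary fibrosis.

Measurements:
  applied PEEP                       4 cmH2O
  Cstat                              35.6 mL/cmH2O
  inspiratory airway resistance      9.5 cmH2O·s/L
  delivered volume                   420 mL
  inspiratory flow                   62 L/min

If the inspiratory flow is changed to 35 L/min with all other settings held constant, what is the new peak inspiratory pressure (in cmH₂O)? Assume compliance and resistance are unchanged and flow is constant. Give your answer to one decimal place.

Flow: 62 L/min ÷ 60 = 1.0333 L/s.
New flow: 35 L/min ÷ 60 = 0.5833 L/s.
PIP = Vt/C + R·V̇ + PEEP (constant-flow equation of motion).
Only the resistive term changes: ΔPIP = R × ΔV̇ = 9.5 × (0.5833 − 1.0333) = 9.5 × -0.45 = -4.275 cmH2O.
Original PIP = 420/35.6 + 9.5×1.0333 + 4 = 25.614 cmH2O; new PIP = 25.614 + (-4.275) = 21.339 cmH2O.

21.3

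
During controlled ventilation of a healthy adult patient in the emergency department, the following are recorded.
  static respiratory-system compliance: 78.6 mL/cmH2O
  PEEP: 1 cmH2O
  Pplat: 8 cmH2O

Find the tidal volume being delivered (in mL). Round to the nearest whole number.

Vt = Cstat × (Pplat − PEEP) = 78.6 × (8 − 1) = 78.6 × 7.0 = 550.2 mL.

550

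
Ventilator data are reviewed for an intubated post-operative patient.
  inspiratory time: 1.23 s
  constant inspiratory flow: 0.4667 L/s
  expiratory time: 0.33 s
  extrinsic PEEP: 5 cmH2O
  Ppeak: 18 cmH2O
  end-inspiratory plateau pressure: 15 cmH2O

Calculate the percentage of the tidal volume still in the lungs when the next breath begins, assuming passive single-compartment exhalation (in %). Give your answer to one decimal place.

Vt = flow × Ti = 0.4667 L/s × 1.23 s × 1000 mL/L = 574.04 mL.
R = (PIP − Pplat)/V̇ = (18 − 15) / 0.4667 = 3.0/0.4667 = 6.428 cmH2O·s/L.
C = Vt/(Pplat − PEEP) = 574.04 / (15 − 5) = 574.04/10.0 = 57.404 mL/cmH2O.
τ = R × C = 6.428 × 0.0574 L/cmH2O = 0.369 s.
Fraction remaining at end-expiration = e^(−Te/τ) = e^(−0.33/0.369) = 0.4089 → 40.89%.

40.9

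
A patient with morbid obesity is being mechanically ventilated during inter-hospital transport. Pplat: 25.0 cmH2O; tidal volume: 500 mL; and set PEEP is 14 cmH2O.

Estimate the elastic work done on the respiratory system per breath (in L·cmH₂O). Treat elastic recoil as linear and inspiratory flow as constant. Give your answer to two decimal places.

Elastic work ≈ ½ × (Pplat − PEEP) × Vt = 0.5 × (25.0 − 14) × 0.500 L = 0.5 × 11.0 × 0.500 = 2.75 L·cmH2O.

2.75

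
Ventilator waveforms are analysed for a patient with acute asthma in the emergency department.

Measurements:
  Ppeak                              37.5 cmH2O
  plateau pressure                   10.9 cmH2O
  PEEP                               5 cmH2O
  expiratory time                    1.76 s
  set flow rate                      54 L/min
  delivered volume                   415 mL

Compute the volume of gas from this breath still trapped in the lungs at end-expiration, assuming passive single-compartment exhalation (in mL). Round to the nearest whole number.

178

Flow: 54 L/min ÷ 60 = 0.9 L/s.
R = (PIP − Pplat)/V̇ = (37.5 − 10.9) / 0.9 = 26.6/0.9 = 29.556 cmH2O·s/L.
C = Vt/(Pplat − PEEP) = 415.0 / (10.9 − 5) = 415.0/5.9 = 70.339 mL/cmH2O.
τ = R × C = 29.556 × 0.07034 L/cmH2O = 2.079 s.
Fraction remaining = e^(−Te/τ) = e^(−1.76/2.079) = 0.4289.
Trapped volume = 415.0 × 0.4289 = 177.99 mL.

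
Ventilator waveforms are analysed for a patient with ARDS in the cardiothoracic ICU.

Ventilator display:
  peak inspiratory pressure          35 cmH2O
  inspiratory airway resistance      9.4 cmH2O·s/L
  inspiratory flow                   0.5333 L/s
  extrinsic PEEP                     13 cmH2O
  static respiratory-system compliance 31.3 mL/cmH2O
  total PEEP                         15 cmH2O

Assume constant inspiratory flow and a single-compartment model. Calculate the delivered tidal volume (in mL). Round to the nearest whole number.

Total PEEP = 15 cmH2O (set 13 + intrinsic 2); this is the baseline alveolar pressure.
Equation of motion (constant flow): PIP = Vt/C + R·V̇ + PEEP.
Vt/C = PIP − R·V̇ − PEEP = 35 − 5.013 − 15 = 14.987 cmH2O.
Vt = C × 14.987 = 31.3 × 14.987 = 469.09 mL.

469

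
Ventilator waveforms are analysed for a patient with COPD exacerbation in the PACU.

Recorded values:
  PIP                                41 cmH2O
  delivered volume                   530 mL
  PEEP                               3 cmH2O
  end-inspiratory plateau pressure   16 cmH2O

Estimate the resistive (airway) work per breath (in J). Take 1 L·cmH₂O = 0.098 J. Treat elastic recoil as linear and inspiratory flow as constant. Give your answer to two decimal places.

1.30

With constant inspiratory flow the resistive pressure is constant at PIP − Pplat = 41 − 16 = 25.0 cmH2O, so resistive work = 25.0 × 0.530 = 13.25 L·cmH2O.
× 0.098 J/(L·cmH2O) → 1.299 J.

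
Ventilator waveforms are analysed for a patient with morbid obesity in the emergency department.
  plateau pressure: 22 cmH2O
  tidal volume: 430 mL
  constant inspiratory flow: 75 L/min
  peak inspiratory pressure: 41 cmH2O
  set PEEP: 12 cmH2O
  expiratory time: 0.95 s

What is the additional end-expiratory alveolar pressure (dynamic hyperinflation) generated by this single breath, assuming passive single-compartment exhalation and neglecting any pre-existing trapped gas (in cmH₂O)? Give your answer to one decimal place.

Flow: 75 L/min ÷ 60 = 1.25 L/s.
R = (PIP − Pplat)/V̇ = (41 − 22) / 1.25 = 19.0/1.25 = 15.2 cmH2O·s/L.
C = Vt/(Pplat − PEEP) = 430.0 / (22 − 12) = 430.0/10.0 = 43.0 mL/cmH2O.
τ = R × C = 15.2 × 0.043 L/cmH2O = 0.6536 s.
Fraction remaining = e^(−Te/τ) = e^(−0.95/0.6536) = 0.2338; trapped volume = 430.0 × 0.2338 = 100.53 mL.
Additional alveolar pressure from trapping ≈ V_trapped / C = 100.53 / 43.0 = 2.338 cmH2O.

2.3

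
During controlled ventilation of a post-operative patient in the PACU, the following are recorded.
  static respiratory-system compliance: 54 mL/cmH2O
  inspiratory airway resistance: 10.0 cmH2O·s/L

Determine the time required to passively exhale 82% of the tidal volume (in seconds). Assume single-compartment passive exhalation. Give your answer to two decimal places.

0.93

τ = R × C = 10.0 × 54 mL/cmH2O = 10.0 × 0.054 L/cmH2O = 0.54 s.
Exhaled fraction f = 1 − e^(−t/τ) → t = −τ·ln(1 − f) = −0.54·ln(0.18) = 0.926 s.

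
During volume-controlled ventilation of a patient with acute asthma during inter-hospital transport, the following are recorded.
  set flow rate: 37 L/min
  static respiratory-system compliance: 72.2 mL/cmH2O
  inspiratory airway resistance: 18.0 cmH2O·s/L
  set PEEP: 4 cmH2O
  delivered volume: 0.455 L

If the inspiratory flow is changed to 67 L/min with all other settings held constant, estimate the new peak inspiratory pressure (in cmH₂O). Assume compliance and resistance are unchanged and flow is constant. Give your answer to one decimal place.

Flow: 37 L/min ÷ 60 = 0.6167 L/s.
New flow: 67 L/min ÷ 60 = 1.1167 L/s.
PIP = Vt/C + R·V̇ + PEEP (constant-flow equation of motion).
Only the resistive term changes: ΔPIP = R × ΔV̇ = 18.0 × (1.1167 − 0.6167) = 18.0 × 0.5 = 9.0 cmH2O.
Original PIP = 455/72.2 + 18.0×0.6167 + 4 = 21.403 cmH2O; new PIP = 21.403 + (9.0) = 30.403 cmH2O.

30.4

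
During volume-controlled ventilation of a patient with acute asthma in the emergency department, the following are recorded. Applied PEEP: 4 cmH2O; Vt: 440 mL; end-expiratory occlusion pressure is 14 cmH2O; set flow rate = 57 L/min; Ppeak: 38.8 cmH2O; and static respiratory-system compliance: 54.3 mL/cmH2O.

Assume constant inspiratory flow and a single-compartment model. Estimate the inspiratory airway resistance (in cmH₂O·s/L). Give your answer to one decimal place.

17.6

Flow: 57 L/min ÷ 60 = 0.95 L/s.
Total PEEP = 14 cmH2O (set 4 + intrinsic 10); this is the baseline alveolar pressure.
Equation of motion (constant flow): PIP = Vt/C + R·V̇ + PEEP.
R·V̇ = PIP − Vt/C − PEEP = 38.8 − 440/54.3 − 14 = 38.8 − 8.103 − 14 = 16.697 cmH2O.
R = 16.697 / 0.95 = 17.576 cmH2O·s/L.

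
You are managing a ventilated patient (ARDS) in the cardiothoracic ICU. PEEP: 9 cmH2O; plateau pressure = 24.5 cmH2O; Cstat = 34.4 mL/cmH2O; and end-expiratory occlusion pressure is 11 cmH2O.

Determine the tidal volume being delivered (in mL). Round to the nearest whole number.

End-expiratory occlusion gives total PEEP = 11 cmH2O (intrinsic PEEP = 11 − 9 = 2). Use total PEEP for the elastic gradient.
Vt = Cstat × (Pplat − PEEPtotal) = 34.4 × (24.5 − 11) = 34.4 × 13.5 = 464.4 mL.

464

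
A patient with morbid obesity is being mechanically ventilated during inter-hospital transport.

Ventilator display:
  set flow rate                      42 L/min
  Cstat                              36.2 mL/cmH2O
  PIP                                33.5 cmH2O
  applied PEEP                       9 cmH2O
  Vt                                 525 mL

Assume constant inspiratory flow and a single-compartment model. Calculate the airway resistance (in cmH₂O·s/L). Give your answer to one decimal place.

Flow: 42 L/min ÷ 60 = 0.7 L/s.
Equation of motion (constant flow): PIP = Vt/C + R·V̇ + PEEP.
R·V̇ = PIP − Vt/C − PEEP = 33.5 − 525/36.2 − 9 = 33.5 − 14.503 − 9 = 9.997 cmH2O.
R = 9.997 / 0.7 = 14.281 cmH2O·s/L.

14.3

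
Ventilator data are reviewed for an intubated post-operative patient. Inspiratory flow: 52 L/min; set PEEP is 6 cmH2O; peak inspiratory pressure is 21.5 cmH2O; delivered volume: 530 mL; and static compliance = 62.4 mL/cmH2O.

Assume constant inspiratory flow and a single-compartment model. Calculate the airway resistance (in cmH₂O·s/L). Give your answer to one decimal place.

Flow: 52 L/min ÷ 60 = 0.8667 L/s.
Equation of motion (constant flow): PIP = Vt/C + R·V̇ + PEEP.
R·V̇ = PIP − Vt/C − PEEP = 21.5 − 530/62.4 − 6 = 21.5 − 8.494 − 6 = 7.006 cmH2O.
R = 7.006 / 0.8667 = 8.084 cmH2O·s/L.

8.1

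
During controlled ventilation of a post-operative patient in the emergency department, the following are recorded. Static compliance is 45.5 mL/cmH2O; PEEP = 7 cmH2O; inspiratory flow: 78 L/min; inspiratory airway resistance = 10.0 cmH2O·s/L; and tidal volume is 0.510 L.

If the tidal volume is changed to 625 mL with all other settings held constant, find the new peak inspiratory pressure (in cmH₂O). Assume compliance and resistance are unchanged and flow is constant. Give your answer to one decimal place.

Flow: 78 L/min ÷ 60 = 1.3 L/s.
PIP = Vt/C + R·V̇ + PEEP (constant-flow equation of motion).
Only the elastic term changes: ΔPIP = ΔVt / C = (625 − 510) / 45.5 = 2.527 cmH2O.
Original PIP = 510/45.5 + 10.0×1.3 + 7 = 31.209 cmH2O; new PIP = 31.209 + (2.527) = 33.736 cmH2O.

33.7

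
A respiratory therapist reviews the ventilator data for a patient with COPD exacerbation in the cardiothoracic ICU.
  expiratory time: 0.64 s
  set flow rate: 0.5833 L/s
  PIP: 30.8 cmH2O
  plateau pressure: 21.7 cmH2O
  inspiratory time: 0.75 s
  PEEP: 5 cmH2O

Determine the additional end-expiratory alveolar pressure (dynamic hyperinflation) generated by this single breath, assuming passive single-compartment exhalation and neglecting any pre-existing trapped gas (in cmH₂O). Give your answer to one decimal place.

Vt = flow × Ti = 0.5833 L/s × 0.75 s × 1000 mL/L = 437.48 mL.
R = (PIP − Pplat)/V̇ = (30.8 − 21.7) / 0.5833 = 9.1/0.5833 = 15.601 cmH2O·s/L.
C = Vt/(Pplat − PEEP) = 437.48 / (21.7 − 5) = 437.48/16.7 = 26.196 mL/cmH2O.
τ = R × C = 15.601 × 0.0262 L/cmH2O = 0.4087 s.
Fraction remaining = e^(−Te/τ) = e^(−0.64/0.4087) = 0.2089; trapped volume = 437.48 × 0.2089 = 91.39 mL.
Additional alveolar pressure from trapping ≈ V_trapped / C = 91.39 / 26.196 = 3.489 cmH2O.

3.5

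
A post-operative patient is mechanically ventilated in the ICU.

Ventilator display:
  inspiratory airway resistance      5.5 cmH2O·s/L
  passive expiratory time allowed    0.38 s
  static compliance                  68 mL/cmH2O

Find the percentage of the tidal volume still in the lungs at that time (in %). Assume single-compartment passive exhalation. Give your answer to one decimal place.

36.2

τ = R × C = 5.5 × 68 mL/cmH2O = 5.5 × 0.068 L/cmH2O = 0.374 s.
Passive exhalation: V(t)/V₀ = e^(−t/τ) = e^(−0.38/0.374) = 0.362.
Fraction remaining = 0.362 → 36.2%.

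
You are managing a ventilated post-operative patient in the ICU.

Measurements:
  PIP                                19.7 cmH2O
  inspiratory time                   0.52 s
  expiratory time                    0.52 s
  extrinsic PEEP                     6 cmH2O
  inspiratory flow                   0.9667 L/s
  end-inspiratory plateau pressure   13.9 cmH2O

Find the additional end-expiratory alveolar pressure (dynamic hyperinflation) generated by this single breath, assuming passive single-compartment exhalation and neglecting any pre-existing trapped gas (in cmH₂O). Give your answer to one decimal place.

Vt = flow × Ti = 0.9667 L/s × 0.52 s × 1000 mL/L = 502.68 mL.
R = (PIP − Pplat)/V̇ = (19.7 − 13.9) / 0.9667 = 5.8/0.9667 = 6.0 cmH2O·s/L.
C = Vt/(Pplat − PEEP) = 502.68 / (13.9 − 6) = 502.68/7.9 = 63.63 mL/cmH2O.
τ = R × C = 6.0 × 0.06363 L/cmH2O = 0.3818 s.
Fraction remaining = e^(−Te/τ) = e^(−0.52/0.3818) = 0.2562; trapped volume = 502.68 × 0.2562 = 128.79 mL.
Additional alveolar pressure from trapping ≈ V_trapped / C = 128.79 / 63.63 = 2.024 cmH2O.

2.0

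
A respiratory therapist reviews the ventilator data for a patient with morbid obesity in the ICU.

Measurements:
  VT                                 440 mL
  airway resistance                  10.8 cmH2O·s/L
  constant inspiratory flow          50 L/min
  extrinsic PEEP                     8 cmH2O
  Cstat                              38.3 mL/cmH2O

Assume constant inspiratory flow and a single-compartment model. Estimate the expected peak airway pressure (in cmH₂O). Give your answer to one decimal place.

28.5

Flow: 50 L/min ÷ 60 = 0.8333 L/s.
Equation of motion (constant flow): PIP = Vt/C + R·V̇ + PEEP.
PIP = 440/38.3 + 10.8×0.8333 + 8 = 11.488 + 9.0 + 8 = 28.488 cmH2O.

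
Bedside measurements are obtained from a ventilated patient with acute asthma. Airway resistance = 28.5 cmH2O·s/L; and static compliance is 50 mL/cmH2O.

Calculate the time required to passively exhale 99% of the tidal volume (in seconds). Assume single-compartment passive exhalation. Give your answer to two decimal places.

6.56

τ = R × C = 28.5 × 50 mL/cmH2O = 28.5 × 0.050 L/cmH2O = 1.425 s.
Exhaled fraction f = 1 − e^(−t/τ) → t = −τ·ln(1 − f) = −1.425·ln(0.01) = 6.562 s.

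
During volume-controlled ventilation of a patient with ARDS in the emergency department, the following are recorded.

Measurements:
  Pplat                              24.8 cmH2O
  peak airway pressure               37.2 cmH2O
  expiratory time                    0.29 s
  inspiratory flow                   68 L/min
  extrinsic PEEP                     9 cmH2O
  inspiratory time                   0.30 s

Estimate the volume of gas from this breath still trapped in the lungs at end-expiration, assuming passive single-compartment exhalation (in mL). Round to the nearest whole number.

Flow: 68 L/min ÷ 60 = 1.1333 L/s.
Vt = flow × Ti = 1.1333 L/s × 0.30 s × 1000 mL/L = 339.99 mL.
R = (PIP − Pplat)/V̇ = (37.2 − 24.8) / 1.1333 = 12.4/1.1333 = 10.941 cmH2O·s/L.
C = Vt/(Pplat − PEEP) = 339.99 / (24.8 − 9) = 339.99/15.8 = 21.518 mL/cmH2O.
τ = R × C = 10.941 × 0.02152 L/cmH2O = 0.2355 s.
Fraction remaining = e^(−Te/τ) = e^(−0.29/0.2355) = 0.2919.
Trapped volume = 339.99 × 0.2919 = 99.243 mL.

99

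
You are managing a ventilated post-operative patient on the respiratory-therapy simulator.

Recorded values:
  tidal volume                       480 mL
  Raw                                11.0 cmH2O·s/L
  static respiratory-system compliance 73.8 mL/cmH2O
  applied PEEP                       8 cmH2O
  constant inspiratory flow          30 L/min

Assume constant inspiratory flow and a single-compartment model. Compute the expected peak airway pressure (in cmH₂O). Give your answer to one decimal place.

Flow: 30 L/min ÷ 60 = 0.5 L/s.
Equation of motion (constant flow): PIP = Vt/C + R·V̇ + PEEP.
PIP = 480/73.8 + 11.0×0.5 + 8 = 6.504 + 5.5 + 8 = 20.004 cmH2O.

20.0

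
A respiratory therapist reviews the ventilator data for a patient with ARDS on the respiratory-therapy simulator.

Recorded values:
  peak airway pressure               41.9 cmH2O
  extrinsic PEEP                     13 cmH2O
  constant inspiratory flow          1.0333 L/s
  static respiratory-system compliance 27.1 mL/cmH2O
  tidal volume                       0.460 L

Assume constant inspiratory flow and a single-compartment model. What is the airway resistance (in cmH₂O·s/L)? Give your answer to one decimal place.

Equation of motion (constant flow): PIP = Vt/C + R·V̇ + PEEP.
R·V̇ = PIP − Vt/C − PEEP = 41.9 − 460/27.1 − 13 = 41.9 − 16.974 − 13 = 11.926 cmH2O.
R = 11.926 / 1.0333 = 11.542 cmH2O·s/L.

11.5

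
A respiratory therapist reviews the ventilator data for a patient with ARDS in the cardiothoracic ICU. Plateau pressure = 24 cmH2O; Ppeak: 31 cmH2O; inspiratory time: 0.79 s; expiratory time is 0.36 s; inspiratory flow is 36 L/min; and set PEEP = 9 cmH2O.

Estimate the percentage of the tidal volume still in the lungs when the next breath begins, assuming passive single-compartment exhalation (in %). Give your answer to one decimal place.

Flow: 36 L/min ÷ 60 = 0.6 L/s.
Vt = flow × Ti = 0.6 L/s × 0.79 s × 1000 mL/L = 474.0 mL.
R = (PIP − Pplat)/V̇ = (31 − 24) / 0.6 = 7.0/0.6 = 11.667 cmH2O·s/L.
C = Vt/(Pplat − PEEP) = 474.0 / (24 − 9) = 474.0/15.0 = 31.6 mL/cmH2O.
τ = R × C = 11.667 × 0.0316 L/cmH2O = 0.3687 s.
Fraction remaining at end-expiration = e^(−Te/τ) = e^(−0.36/0.3687) = 0.3767 → 37.67%.

37.7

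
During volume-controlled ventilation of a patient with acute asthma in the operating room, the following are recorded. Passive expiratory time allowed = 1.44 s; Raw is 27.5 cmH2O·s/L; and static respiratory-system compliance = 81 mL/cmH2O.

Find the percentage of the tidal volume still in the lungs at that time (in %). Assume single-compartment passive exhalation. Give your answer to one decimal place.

52.4

τ = R × C = 27.5 × 81 mL/cmH2O = 27.5 × 0.081 L/cmH2O = 2.228 s.
Passive exhalation: V(t)/V₀ = e^(−t/τ) = e^(−1.44/2.228) = 0.524.
Fraction remaining = 0.524 → 52.4%.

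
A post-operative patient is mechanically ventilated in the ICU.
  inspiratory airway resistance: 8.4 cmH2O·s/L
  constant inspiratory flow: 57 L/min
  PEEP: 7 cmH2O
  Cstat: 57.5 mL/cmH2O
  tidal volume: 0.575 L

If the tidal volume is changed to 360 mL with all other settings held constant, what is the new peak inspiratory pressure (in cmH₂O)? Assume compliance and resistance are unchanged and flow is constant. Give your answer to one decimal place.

21.2

Flow: 57 L/min ÷ 60 = 0.95 L/s.
PIP = Vt/C + R·V̇ + PEEP (constant-flow equation of motion).
Only the elastic term changes: ΔPIP = ΔVt / C = (360 − 575) / 57.5 = -3.739 cmH2O.
Original PIP = 575/57.5 + 8.4×0.95 + 7 = 24.98 cmH2O; new PIP = 24.98 + (-3.739) = 21.241 cmH2O.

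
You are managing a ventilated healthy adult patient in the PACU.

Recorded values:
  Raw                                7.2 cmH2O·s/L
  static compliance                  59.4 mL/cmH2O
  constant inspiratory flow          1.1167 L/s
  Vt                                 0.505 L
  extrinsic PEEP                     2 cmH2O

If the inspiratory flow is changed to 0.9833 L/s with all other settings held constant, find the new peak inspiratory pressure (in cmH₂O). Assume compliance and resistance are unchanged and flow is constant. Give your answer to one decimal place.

17.6

PIP = Vt/C + R·V̇ + PEEP (constant-flow equation of motion).
Only the resistive term changes: ΔPIP = R × ΔV̇ = 7.2 × (0.9833 − 1.1167) = 7.2 × -0.1334 = -0.9605 cmH2O.
Original PIP = 505/59.4 + 7.2×1.1167 + 2 = 18.542 cmH2O; new PIP = 18.542 + (-0.9605) = 17.582 cmH2O.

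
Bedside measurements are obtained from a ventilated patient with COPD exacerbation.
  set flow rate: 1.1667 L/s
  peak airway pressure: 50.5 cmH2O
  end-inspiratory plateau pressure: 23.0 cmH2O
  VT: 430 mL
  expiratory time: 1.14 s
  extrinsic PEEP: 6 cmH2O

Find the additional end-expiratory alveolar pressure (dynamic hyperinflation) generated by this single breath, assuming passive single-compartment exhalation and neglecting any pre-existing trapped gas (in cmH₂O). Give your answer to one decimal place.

2.5

R = (PIP − Pplat)/V̇ = (50.5 − 23.0) / 1.1667 = 27.5/1.1667 = 23.571 cmH2O·s/L.
C = Vt/(Pplat − PEEP) = 430.0 / (23.0 − 6) = 430.0/17.0 = 25.294 mL/cmH2O.
τ = R × C = 23.571 × 0.02529 L/cmH2O = 0.5961 s.
Fraction remaining = e^(−Te/τ) = e^(−1.14/0.5961) = 0.1477; trapped volume = 430.0 × 0.1477 = 63.511 mL.
Additional alveolar pressure from trapping ≈ V_trapped / C = 63.511 / 25.294 = 2.511 cmH2O.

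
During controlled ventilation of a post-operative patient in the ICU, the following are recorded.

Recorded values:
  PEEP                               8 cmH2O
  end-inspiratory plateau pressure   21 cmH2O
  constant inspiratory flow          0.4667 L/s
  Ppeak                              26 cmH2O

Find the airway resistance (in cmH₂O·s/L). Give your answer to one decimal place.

Raw = (PIP − Pplat) / flow = (26 − 21) / 0.4667 = 5.0 / 0.4667 = 10.714 cmH2O·s/L.

10.7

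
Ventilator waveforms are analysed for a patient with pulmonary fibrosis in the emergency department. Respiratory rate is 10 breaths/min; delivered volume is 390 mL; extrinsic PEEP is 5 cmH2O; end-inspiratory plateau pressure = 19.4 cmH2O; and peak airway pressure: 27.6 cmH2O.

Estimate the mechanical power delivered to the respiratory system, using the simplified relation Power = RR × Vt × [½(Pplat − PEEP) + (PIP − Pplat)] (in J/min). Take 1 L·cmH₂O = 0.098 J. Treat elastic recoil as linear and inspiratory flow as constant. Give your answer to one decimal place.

5.9

Per-breath work = Vt × [½(Pplat−PEEP) + (PIP−Pplat)] = 0.390 × [0.5×14.4 + 8.2] = 0.390 × 15.4 = 6.006 L·cmH2O.
Power = 10 × 6.006 = 60.06 L·cmH2O/min.
× 0.098 J/(L·cmH2O) → 5.886 J/min.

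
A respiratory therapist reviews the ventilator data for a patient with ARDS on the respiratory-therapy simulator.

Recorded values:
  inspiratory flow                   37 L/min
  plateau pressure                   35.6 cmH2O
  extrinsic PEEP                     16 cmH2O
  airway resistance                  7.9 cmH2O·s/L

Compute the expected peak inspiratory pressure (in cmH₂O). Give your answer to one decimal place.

Flow: 37 L/min ÷ 60 = 0.6167 L/s.
PIP = Pplat + Raw × flow = 35.6 + 7.9 × 0.6167 = 35.6 + 4.872 = 40.472 cmH2O.

40.5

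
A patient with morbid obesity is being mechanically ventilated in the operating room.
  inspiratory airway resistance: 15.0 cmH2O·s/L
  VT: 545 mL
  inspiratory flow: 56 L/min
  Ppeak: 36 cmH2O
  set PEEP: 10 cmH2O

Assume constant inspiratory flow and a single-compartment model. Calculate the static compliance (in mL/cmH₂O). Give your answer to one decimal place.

Flow: 56 L/min ÷ 60 = 0.9333 L/s.
Equation of motion (constant flow): PIP = Vt/C + R·V̇ + PEEP.
Vt/C = PIP − R·V̇ − PEEP = 36 − 15.0×0.9333 − 10 = 36 − 14.0 − 10 = 12.0 cmH2O.
C = Vt / 12.0 = 545 / 12.0 = 45.417 mL/cmH2O.

45.4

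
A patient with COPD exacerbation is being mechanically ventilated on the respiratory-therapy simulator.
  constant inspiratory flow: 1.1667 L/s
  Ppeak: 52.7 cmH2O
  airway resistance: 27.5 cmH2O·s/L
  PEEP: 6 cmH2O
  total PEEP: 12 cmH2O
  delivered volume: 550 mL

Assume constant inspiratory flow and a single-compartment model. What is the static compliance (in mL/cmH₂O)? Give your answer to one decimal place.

Total PEEP = 12 cmH2O (set 6 + intrinsic 6); this is the baseline alveolar pressure.
Equation of motion (constant flow): PIP = Vt/C + R·V̇ + PEEP.
Vt/C = PIP − R·V̇ − PEEP = 52.7 − 27.5×1.1667 − 12 = 52.7 − 32.084 − 12 = 8.616 cmH2O.
C = Vt / 8.616 = 550 / 8.616 = 63.835 mL/cmH2O.

63.8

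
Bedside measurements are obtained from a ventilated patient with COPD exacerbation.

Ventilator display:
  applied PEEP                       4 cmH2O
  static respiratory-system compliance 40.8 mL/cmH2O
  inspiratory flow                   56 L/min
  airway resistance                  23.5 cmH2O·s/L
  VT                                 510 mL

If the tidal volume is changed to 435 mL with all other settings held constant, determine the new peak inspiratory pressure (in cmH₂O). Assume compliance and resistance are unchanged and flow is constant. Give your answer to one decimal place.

Flow: 56 L/min ÷ 60 = 0.9333 L/s.
PIP = Vt/C + R·V̇ + PEEP (constant-flow equation of motion).
Only the elastic term changes: ΔPIP = ΔVt / C = (435 − 510) / 40.8 = -1.838 cmH2O.
Original PIP = 510/40.8 + 23.5×0.9333 + 4 = 38.433 cmH2O; new PIP = 38.433 + (-1.838) = 36.595 cmH2O.

36.6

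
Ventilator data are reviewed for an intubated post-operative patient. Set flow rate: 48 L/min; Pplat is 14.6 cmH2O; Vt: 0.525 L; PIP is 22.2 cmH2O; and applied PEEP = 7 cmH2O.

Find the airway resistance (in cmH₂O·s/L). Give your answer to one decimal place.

9.5

Flow: 48 L/min ÷ 60 = 0.8 L/s.
Raw = (PIP − Pplat) / flow = (22.2 − 14.6) / 0.8 = 7.6 / 0.8 = 9.5 cmH2O·s/L.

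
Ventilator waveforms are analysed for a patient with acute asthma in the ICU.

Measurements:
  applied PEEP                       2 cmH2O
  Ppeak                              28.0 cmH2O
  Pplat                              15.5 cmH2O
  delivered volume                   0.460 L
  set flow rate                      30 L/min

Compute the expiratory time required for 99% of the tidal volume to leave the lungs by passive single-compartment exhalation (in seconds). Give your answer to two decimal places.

Flow: 30 L/min ÷ 60 = 0.5 L/s.
R = (PIP − Pplat)/V̇ = (28.0 − 15.5) / 0.5 = 12.5/0.5 = 25.0 cmH2O·s/L.
C = Vt/(Pplat − PEEP) = 460.0 / (15.5 − 2) = 460.0/13.5 = 34.074 mL/cmH2O.
τ = R × C = 25.0 × 0.03407 L/cmH2O = 0.8518 s.
t = −τ·ln(1 − 0.99) = −0.8518·ln(0.01) = 3.923 s.

3.92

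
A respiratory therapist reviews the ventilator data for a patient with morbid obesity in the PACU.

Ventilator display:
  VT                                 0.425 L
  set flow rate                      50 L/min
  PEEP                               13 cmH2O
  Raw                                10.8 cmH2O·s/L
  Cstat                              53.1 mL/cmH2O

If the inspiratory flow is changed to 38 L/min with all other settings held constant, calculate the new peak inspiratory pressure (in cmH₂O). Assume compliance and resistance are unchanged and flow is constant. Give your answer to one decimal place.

27.8

Flow: 50 L/min ÷ 60 = 0.8333 L/s.
New flow: 38 L/min ÷ 60 = 0.6333 L/s.
PIP = Vt/C + R·V̇ + PEEP (constant-flow equation of motion).
Only the resistive term changes: ΔPIP = R × ΔV̇ = 10.8 × (0.6333 − 0.8333) = 10.8 × -0.2 = -2.16 cmH2O.
Original PIP = 425/53.1 + 10.8×0.8333 + 13 = 30.003 cmH2O; new PIP = 30.003 + (-2.16) = 27.843 cmH2O.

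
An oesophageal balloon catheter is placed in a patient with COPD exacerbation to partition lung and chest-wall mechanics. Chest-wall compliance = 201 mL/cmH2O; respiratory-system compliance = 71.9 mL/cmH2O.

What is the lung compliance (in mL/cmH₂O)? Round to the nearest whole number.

112

1/CL = 1/Crs − 1/Ccw.
1/CL = 1/71.9 − 1/201 = 0.008933.
CL = 111.94 mL/cmH2O.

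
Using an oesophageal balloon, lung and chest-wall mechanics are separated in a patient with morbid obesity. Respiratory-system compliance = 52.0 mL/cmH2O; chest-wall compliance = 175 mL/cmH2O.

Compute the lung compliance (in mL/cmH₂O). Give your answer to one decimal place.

1/CL = 1/Crs − 1/Ccw.
1/CL = 1/52.0 − 1/175 = 0.01352.
CL = 73.964 mL/cmH2O.

74.0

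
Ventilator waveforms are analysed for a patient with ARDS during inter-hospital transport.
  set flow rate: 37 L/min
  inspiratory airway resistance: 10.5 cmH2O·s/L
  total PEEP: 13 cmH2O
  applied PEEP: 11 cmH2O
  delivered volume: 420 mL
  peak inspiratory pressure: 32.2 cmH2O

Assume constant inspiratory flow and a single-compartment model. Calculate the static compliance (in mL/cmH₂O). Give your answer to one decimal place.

Flow: 37 L/min ÷ 60 = 0.6167 L/s.
Total PEEP = 13 cmH2O (set 11 + intrinsic 2); this is the baseline alveolar pressure.
Equation of motion (constant flow): PIP = Vt/C + R·V̇ + PEEP.
Vt/C = PIP − R·V̇ − PEEP = 32.2 − 10.5×0.6167 − 13 = 32.2 − 6.475 − 13 = 12.725 cmH2O.
C = Vt / 12.725 = 420 / 12.725 = 33.006 mL/cmH2O.

33.0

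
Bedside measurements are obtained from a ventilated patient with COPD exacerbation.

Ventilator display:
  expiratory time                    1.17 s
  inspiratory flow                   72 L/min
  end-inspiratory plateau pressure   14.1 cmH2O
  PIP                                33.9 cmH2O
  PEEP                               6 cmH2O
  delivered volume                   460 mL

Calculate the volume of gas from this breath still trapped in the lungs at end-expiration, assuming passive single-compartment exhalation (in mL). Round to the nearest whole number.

132

Flow: 72 L/min ÷ 60 = 1.2 L/s.
R = (PIP − Pplat)/V̇ = (33.9 − 14.1) / 1.2 = 19.8/1.2 = 16.5 cmH2O·s/L.
C = Vt/(Pplat − PEEP) = 460.0 / (14.1 − 6) = 460.0/8.1 = 56.79 mL/cmH2O.
τ = R × C = 16.5 × 0.05679 L/cmH2O = 0.937 s.
Fraction remaining = e^(−Te/τ) = e^(−1.17/0.937) = 0.2869.
Trapped volume = 460.0 × 0.2869 = 131.97 mL.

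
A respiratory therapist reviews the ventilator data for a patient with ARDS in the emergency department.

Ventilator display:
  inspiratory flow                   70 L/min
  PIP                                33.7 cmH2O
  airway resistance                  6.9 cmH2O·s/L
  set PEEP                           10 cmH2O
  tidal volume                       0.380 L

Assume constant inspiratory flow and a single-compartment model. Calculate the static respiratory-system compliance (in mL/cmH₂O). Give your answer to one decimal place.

24.3

Flow: 70 L/min ÷ 60 = 1.1667 L/s.
Equation of motion (constant flow): PIP = Vt/C + R·V̇ + PEEP.
Vt/C = PIP − R·V̇ − PEEP = 33.7 − 6.9×1.1667 − 10 = 33.7 − 8.05 − 10 = 15.65 cmH2O.
C = Vt / 15.65 = 380 / 15.65 = 24.281 mL/cmH2O.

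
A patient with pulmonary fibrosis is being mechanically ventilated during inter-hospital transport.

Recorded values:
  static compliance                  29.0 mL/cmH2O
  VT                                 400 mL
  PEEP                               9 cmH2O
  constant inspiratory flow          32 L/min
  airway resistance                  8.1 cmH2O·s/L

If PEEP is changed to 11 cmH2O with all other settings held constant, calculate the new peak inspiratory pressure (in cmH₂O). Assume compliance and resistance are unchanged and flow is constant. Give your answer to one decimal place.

29.1

Flow: 32 L/min ÷ 60 = 0.5333 L/s.
PIP = Vt/C + R·V̇ + PEEP (constant-flow equation of motion).
Only the baseline term changes: ΔPIP = ΔPEEP = 11 − 9 = 2.0 cmH2O.
Original PIP = 400/29.0 + 8.1×0.5333 + 9 = 27.113 cmH2O; new PIP = 27.113 + (2.0) = 29.113 cmH2O.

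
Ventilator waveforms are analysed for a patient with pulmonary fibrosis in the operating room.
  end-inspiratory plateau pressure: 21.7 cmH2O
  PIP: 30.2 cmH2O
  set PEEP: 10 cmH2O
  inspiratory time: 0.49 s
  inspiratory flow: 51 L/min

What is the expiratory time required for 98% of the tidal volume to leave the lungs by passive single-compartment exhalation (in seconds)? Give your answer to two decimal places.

Flow: 51 L/min ÷ 60 = 0.85 L/s.
Vt = flow × Ti = 0.85 L/s × 0.49 s × 1000 mL/L = 416.5 mL.
R = (PIP − Pplat)/V̇ = (30.2 − 21.7) / 0.85 = 8.5/0.85 = 10.0 cmH2O·s/L.
C = Vt/(Pplat − PEEP) = 416.5 / (21.7 − 10) = 416.5/11.7 = 35.598 mL/cmH2O.
τ = R × C = 10.0 × 0.0356 L/cmH2O = 0.356 s.
t = −τ·ln(1 − 0.98) = −0.356·ln(0.02) = 1.393 s.

1.39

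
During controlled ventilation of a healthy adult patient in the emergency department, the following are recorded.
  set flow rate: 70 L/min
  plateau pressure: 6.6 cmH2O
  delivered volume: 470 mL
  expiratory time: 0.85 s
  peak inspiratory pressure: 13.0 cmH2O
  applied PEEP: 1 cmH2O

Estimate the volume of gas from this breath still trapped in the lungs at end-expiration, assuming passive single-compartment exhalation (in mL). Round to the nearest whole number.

74

Flow: 70 L/min ÷ 60 = 1.1667 L/s.
R = (PIP − Pplat)/V̇ = (13.0 − 6.6) / 1.1667 = 6.4/1.1667 = 5.486 cmH2O·s/L.
C = Vt/(Pplat − PEEP) = 470.0 / (6.6 − 1) = 470.0/5.6 = 83.929 mL/cmH2O.
τ = R × C = 5.486 × 0.08393 L/cmH2O = 0.4604 s.
Fraction remaining = e^(−Te/τ) = e^(−0.85/0.4604) = 0.1578.
Trapped volume = 470.0 × 0.1578 = 74.166 mL.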